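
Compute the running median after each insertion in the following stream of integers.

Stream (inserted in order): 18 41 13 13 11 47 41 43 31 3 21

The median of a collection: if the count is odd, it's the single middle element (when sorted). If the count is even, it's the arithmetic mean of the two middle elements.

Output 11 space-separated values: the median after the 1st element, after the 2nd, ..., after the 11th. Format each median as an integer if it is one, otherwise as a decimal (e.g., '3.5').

Step 1: insert 18 -> lo=[18] (size 1, max 18) hi=[] (size 0) -> median=18
Step 2: insert 41 -> lo=[18] (size 1, max 18) hi=[41] (size 1, min 41) -> median=29.5
Step 3: insert 13 -> lo=[13, 18] (size 2, max 18) hi=[41] (size 1, min 41) -> median=18
Step 4: insert 13 -> lo=[13, 13] (size 2, max 13) hi=[18, 41] (size 2, min 18) -> median=15.5
Step 5: insert 11 -> lo=[11, 13, 13] (size 3, max 13) hi=[18, 41] (size 2, min 18) -> median=13
Step 6: insert 47 -> lo=[11, 13, 13] (size 3, max 13) hi=[18, 41, 47] (size 3, min 18) -> median=15.5
Step 7: insert 41 -> lo=[11, 13, 13, 18] (size 4, max 18) hi=[41, 41, 47] (size 3, min 41) -> median=18
Step 8: insert 43 -> lo=[11, 13, 13, 18] (size 4, max 18) hi=[41, 41, 43, 47] (size 4, min 41) -> median=29.5
Step 9: insert 31 -> lo=[11, 13, 13, 18, 31] (size 5, max 31) hi=[41, 41, 43, 47] (size 4, min 41) -> median=31
Step 10: insert 3 -> lo=[3, 11, 13, 13, 18] (size 5, max 18) hi=[31, 41, 41, 43, 47] (size 5, min 31) -> median=24.5
Step 11: insert 21 -> lo=[3, 11, 13, 13, 18, 21] (size 6, max 21) hi=[31, 41, 41, 43, 47] (size 5, min 31) -> median=21

Answer: 18 29.5 18 15.5 13 15.5 18 29.5 31 24.5 21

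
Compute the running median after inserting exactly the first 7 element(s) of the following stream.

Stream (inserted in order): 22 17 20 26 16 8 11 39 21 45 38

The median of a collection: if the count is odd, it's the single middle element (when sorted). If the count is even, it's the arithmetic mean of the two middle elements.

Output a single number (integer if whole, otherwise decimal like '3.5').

Answer: 17

Derivation:
Step 1: insert 22 -> lo=[22] (size 1, max 22) hi=[] (size 0) -> median=22
Step 2: insert 17 -> lo=[17] (size 1, max 17) hi=[22] (size 1, min 22) -> median=19.5
Step 3: insert 20 -> lo=[17, 20] (size 2, max 20) hi=[22] (size 1, min 22) -> median=20
Step 4: insert 26 -> lo=[17, 20] (size 2, max 20) hi=[22, 26] (size 2, min 22) -> median=21
Step 5: insert 16 -> lo=[16, 17, 20] (size 3, max 20) hi=[22, 26] (size 2, min 22) -> median=20
Step 6: insert 8 -> lo=[8, 16, 17] (size 3, max 17) hi=[20, 22, 26] (size 3, min 20) -> median=18.5
Step 7: insert 11 -> lo=[8, 11, 16, 17] (size 4, max 17) hi=[20, 22, 26] (size 3, min 20) -> median=17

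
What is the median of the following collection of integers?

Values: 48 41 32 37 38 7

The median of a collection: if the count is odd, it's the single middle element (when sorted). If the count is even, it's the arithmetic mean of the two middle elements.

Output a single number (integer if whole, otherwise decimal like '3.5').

Step 1: insert 48 -> lo=[48] (size 1, max 48) hi=[] (size 0) -> median=48
Step 2: insert 41 -> lo=[41] (size 1, max 41) hi=[48] (size 1, min 48) -> median=44.5
Step 3: insert 32 -> lo=[32, 41] (size 2, max 41) hi=[48] (size 1, min 48) -> median=41
Step 4: insert 37 -> lo=[32, 37] (size 2, max 37) hi=[41, 48] (size 2, min 41) -> median=39
Step 5: insert 38 -> lo=[32, 37, 38] (size 3, max 38) hi=[41, 48] (size 2, min 41) -> median=38
Step 6: insert 7 -> lo=[7, 32, 37] (size 3, max 37) hi=[38, 41, 48] (size 3, min 38) -> median=37.5

Answer: 37.5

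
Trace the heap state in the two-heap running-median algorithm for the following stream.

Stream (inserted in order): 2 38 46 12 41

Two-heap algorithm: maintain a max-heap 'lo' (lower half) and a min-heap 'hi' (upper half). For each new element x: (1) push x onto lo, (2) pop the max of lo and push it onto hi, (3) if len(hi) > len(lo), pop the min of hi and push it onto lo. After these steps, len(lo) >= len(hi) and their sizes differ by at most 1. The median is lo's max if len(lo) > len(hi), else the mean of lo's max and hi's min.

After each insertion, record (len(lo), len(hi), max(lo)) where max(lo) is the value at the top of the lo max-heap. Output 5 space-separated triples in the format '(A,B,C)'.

Answer: (1,0,2) (1,1,2) (2,1,38) (2,2,12) (3,2,38)

Derivation:
Step 1: insert 2 -> lo=[2] hi=[] -> (len(lo)=1, len(hi)=0, max(lo)=2)
Step 2: insert 38 -> lo=[2] hi=[38] -> (len(lo)=1, len(hi)=1, max(lo)=2)
Step 3: insert 46 -> lo=[2, 38] hi=[46] -> (len(lo)=2, len(hi)=1, max(lo)=38)
Step 4: insert 12 -> lo=[2, 12] hi=[38, 46] -> (len(lo)=2, len(hi)=2, max(lo)=12)
Step 5: insert 41 -> lo=[2, 12, 38] hi=[41, 46] -> (len(lo)=3, len(hi)=2, max(lo)=38)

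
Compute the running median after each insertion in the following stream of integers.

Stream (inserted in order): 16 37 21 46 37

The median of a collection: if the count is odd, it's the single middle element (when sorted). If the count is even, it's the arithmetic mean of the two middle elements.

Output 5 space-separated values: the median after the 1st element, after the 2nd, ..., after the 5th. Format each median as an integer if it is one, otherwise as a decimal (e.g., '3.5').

Step 1: insert 16 -> lo=[16] (size 1, max 16) hi=[] (size 0) -> median=16
Step 2: insert 37 -> lo=[16] (size 1, max 16) hi=[37] (size 1, min 37) -> median=26.5
Step 3: insert 21 -> lo=[16, 21] (size 2, max 21) hi=[37] (size 1, min 37) -> median=21
Step 4: insert 46 -> lo=[16, 21] (size 2, max 21) hi=[37, 46] (size 2, min 37) -> median=29
Step 5: insert 37 -> lo=[16, 21, 37] (size 3, max 37) hi=[37, 46] (size 2, min 37) -> median=37

Answer: 16 26.5 21 29 37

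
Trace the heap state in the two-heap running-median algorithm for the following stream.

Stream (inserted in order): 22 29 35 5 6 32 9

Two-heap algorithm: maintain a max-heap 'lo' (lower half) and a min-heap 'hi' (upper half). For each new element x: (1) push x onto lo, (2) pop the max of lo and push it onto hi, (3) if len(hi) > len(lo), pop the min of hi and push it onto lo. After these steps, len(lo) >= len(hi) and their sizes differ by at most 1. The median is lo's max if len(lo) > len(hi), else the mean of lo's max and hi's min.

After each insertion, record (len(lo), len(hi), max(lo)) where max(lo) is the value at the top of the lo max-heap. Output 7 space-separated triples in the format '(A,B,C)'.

Answer: (1,0,22) (1,1,22) (2,1,29) (2,2,22) (3,2,22) (3,3,22) (4,3,22)

Derivation:
Step 1: insert 22 -> lo=[22] hi=[] -> (len(lo)=1, len(hi)=0, max(lo)=22)
Step 2: insert 29 -> lo=[22] hi=[29] -> (len(lo)=1, len(hi)=1, max(lo)=22)
Step 3: insert 35 -> lo=[22, 29] hi=[35] -> (len(lo)=2, len(hi)=1, max(lo)=29)
Step 4: insert 5 -> lo=[5, 22] hi=[29, 35] -> (len(lo)=2, len(hi)=2, max(lo)=22)
Step 5: insert 6 -> lo=[5, 6, 22] hi=[29, 35] -> (len(lo)=3, len(hi)=2, max(lo)=22)
Step 6: insert 32 -> lo=[5, 6, 22] hi=[29, 32, 35] -> (len(lo)=3, len(hi)=3, max(lo)=22)
Step 7: insert 9 -> lo=[5, 6, 9, 22] hi=[29, 32, 35] -> (len(lo)=4, len(hi)=3, max(lo)=22)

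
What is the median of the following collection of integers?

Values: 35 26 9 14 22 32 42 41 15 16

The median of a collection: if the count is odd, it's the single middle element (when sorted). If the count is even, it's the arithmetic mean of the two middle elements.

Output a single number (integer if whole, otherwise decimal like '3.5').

Step 1: insert 35 -> lo=[35] (size 1, max 35) hi=[] (size 0) -> median=35
Step 2: insert 26 -> lo=[26] (size 1, max 26) hi=[35] (size 1, min 35) -> median=30.5
Step 3: insert 9 -> lo=[9, 26] (size 2, max 26) hi=[35] (size 1, min 35) -> median=26
Step 4: insert 14 -> lo=[9, 14] (size 2, max 14) hi=[26, 35] (size 2, min 26) -> median=20
Step 5: insert 22 -> lo=[9, 14, 22] (size 3, max 22) hi=[26, 35] (size 2, min 26) -> median=22
Step 6: insert 32 -> lo=[9, 14, 22] (size 3, max 22) hi=[26, 32, 35] (size 3, min 26) -> median=24
Step 7: insert 42 -> lo=[9, 14, 22, 26] (size 4, max 26) hi=[32, 35, 42] (size 3, min 32) -> median=26
Step 8: insert 41 -> lo=[9, 14, 22, 26] (size 4, max 26) hi=[32, 35, 41, 42] (size 4, min 32) -> median=29
Step 9: insert 15 -> lo=[9, 14, 15, 22, 26] (size 5, max 26) hi=[32, 35, 41, 42] (size 4, min 32) -> median=26
Step 10: insert 16 -> lo=[9, 14, 15, 16, 22] (size 5, max 22) hi=[26, 32, 35, 41, 42] (size 5, min 26) -> median=24

Answer: 24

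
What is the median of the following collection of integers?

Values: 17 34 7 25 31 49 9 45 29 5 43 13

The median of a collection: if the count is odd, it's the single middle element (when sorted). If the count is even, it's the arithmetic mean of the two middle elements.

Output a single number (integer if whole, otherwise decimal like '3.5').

Step 1: insert 17 -> lo=[17] (size 1, max 17) hi=[] (size 0) -> median=17
Step 2: insert 34 -> lo=[17] (size 1, max 17) hi=[34] (size 1, min 34) -> median=25.5
Step 3: insert 7 -> lo=[7, 17] (size 2, max 17) hi=[34] (size 1, min 34) -> median=17
Step 4: insert 25 -> lo=[7, 17] (size 2, max 17) hi=[25, 34] (size 2, min 25) -> median=21
Step 5: insert 31 -> lo=[7, 17, 25] (size 3, max 25) hi=[31, 34] (size 2, min 31) -> median=25
Step 6: insert 49 -> lo=[7, 17, 25] (size 3, max 25) hi=[31, 34, 49] (size 3, min 31) -> median=28
Step 7: insert 9 -> lo=[7, 9, 17, 25] (size 4, max 25) hi=[31, 34, 49] (size 3, min 31) -> median=25
Step 8: insert 45 -> lo=[7, 9, 17, 25] (size 4, max 25) hi=[31, 34, 45, 49] (size 4, min 31) -> median=28
Step 9: insert 29 -> lo=[7, 9, 17, 25, 29] (size 5, max 29) hi=[31, 34, 45, 49] (size 4, min 31) -> median=29
Step 10: insert 5 -> lo=[5, 7, 9, 17, 25] (size 5, max 25) hi=[29, 31, 34, 45, 49] (size 5, min 29) -> median=27
Step 11: insert 43 -> lo=[5, 7, 9, 17, 25, 29] (size 6, max 29) hi=[31, 34, 43, 45, 49] (size 5, min 31) -> median=29
Step 12: insert 13 -> lo=[5, 7, 9, 13, 17, 25] (size 6, max 25) hi=[29, 31, 34, 43, 45, 49] (size 6, min 29) -> median=27

Answer: 27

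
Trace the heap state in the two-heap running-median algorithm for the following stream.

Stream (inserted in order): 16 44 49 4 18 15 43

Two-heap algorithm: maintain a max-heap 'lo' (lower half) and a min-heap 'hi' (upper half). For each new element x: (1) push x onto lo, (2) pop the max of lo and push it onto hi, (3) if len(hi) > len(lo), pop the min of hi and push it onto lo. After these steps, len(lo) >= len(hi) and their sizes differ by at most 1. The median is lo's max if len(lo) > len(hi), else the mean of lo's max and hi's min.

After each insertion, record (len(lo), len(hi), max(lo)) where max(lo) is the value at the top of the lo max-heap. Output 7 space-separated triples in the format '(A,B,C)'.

Step 1: insert 16 -> lo=[16] hi=[] -> (len(lo)=1, len(hi)=0, max(lo)=16)
Step 2: insert 44 -> lo=[16] hi=[44] -> (len(lo)=1, len(hi)=1, max(lo)=16)
Step 3: insert 49 -> lo=[16, 44] hi=[49] -> (len(lo)=2, len(hi)=1, max(lo)=44)
Step 4: insert 4 -> lo=[4, 16] hi=[44, 49] -> (len(lo)=2, len(hi)=2, max(lo)=16)
Step 5: insert 18 -> lo=[4, 16, 18] hi=[44, 49] -> (len(lo)=3, len(hi)=2, max(lo)=18)
Step 6: insert 15 -> lo=[4, 15, 16] hi=[18, 44, 49] -> (len(lo)=3, len(hi)=3, max(lo)=16)
Step 7: insert 43 -> lo=[4, 15, 16, 18] hi=[43, 44, 49] -> (len(lo)=4, len(hi)=3, max(lo)=18)

Answer: (1,0,16) (1,1,16) (2,1,44) (2,2,16) (3,2,18) (3,3,16) (4,3,18)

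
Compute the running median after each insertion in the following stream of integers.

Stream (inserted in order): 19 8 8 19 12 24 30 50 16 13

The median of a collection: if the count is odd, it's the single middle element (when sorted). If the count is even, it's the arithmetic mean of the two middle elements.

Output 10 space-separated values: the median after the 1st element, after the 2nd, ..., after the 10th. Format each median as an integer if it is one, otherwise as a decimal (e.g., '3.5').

Step 1: insert 19 -> lo=[19] (size 1, max 19) hi=[] (size 0) -> median=19
Step 2: insert 8 -> lo=[8] (size 1, max 8) hi=[19] (size 1, min 19) -> median=13.5
Step 3: insert 8 -> lo=[8, 8] (size 2, max 8) hi=[19] (size 1, min 19) -> median=8
Step 4: insert 19 -> lo=[8, 8] (size 2, max 8) hi=[19, 19] (size 2, min 19) -> median=13.5
Step 5: insert 12 -> lo=[8, 8, 12] (size 3, max 12) hi=[19, 19] (size 2, min 19) -> median=12
Step 6: insert 24 -> lo=[8, 8, 12] (size 3, max 12) hi=[19, 19, 24] (size 3, min 19) -> median=15.5
Step 7: insert 30 -> lo=[8, 8, 12, 19] (size 4, max 19) hi=[19, 24, 30] (size 3, min 19) -> median=19
Step 8: insert 50 -> lo=[8, 8, 12, 19] (size 4, max 19) hi=[19, 24, 30, 50] (size 4, min 19) -> median=19
Step 9: insert 16 -> lo=[8, 8, 12, 16, 19] (size 5, max 19) hi=[19, 24, 30, 50] (size 4, min 19) -> median=19
Step 10: insert 13 -> lo=[8, 8, 12, 13, 16] (size 5, max 16) hi=[19, 19, 24, 30, 50] (size 5, min 19) -> median=17.5

Answer: 19 13.5 8 13.5 12 15.5 19 19 19 17.5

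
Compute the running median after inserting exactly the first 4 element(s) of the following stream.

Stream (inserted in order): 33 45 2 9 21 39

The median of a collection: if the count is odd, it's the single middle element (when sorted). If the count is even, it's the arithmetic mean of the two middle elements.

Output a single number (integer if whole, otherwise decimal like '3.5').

Answer: 21

Derivation:
Step 1: insert 33 -> lo=[33] (size 1, max 33) hi=[] (size 0) -> median=33
Step 2: insert 45 -> lo=[33] (size 1, max 33) hi=[45] (size 1, min 45) -> median=39
Step 3: insert 2 -> lo=[2, 33] (size 2, max 33) hi=[45] (size 1, min 45) -> median=33
Step 4: insert 9 -> lo=[2, 9] (size 2, max 9) hi=[33, 45] (size 2, min 33) -> median=21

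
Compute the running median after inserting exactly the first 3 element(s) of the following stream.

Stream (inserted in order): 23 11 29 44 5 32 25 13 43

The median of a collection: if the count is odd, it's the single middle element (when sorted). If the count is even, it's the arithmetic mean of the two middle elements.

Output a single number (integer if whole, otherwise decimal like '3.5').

Answer: 23

Derivation:
Step 1: insert 23 -> lo=[23] (size 1, max 23) hi=[] (size 0) -> median=23
Step 2: insert 11 -> lo=[11] (size 1, max 11) hi=[23] (size 1, min 23) -> median=17
Step 3: insert 29 -> lo=[11, 23] (size 2, max 23) hi=[29] (size 1, min 29) -> median=23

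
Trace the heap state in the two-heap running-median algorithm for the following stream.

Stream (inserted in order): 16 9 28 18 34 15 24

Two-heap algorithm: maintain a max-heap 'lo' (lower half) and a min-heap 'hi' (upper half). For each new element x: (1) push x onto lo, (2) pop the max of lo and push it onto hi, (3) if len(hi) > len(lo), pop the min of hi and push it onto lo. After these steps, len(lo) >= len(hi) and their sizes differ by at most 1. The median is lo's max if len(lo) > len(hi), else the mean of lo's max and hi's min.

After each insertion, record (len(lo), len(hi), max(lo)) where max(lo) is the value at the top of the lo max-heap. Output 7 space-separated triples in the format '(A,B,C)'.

Step 1: insert 16 -> lo=[16] hi=[] -> (len(lo)=1, len(hi)=0, max(lo)=16)
Step 2: insert 9 -> lo=[9] hi=[16] -> (len(lo)=1, len(hi)=1, max(lo)=9)
Step 3: insert 28 -> lo=[9, 16] hi=[28] -> (len(lo)=2, len(hi)=1, max(lo)=16)
Step 4: insert 18 -> lo=[9, 16] hi=[18, 28] -> (len(lo)=2, len(hi)=2, max(lo)=16)
Step 5: insert 34 -> lo=[9, 16, 18] hi=[28, 34] -> (len(lo)=3, len(hi)=2, max(lo)=18)
Step 6: insert 15 -> lo=[9, 15, 16] hi=[18, 28, 34] -> (len(lo)=3, len(hi)=3, max(lo)=16)
Step 7: insert 24 -> lo=[9, 15, 16, 18] hi=[24, 28, 34] -> (len(lo)=4, len(hi)=3, max(lo)=18)

Answer: (1,0,16) (1,1,9) (2,1,16) (2,2,16) (3,2,18) (3,3,16) (4,3,18)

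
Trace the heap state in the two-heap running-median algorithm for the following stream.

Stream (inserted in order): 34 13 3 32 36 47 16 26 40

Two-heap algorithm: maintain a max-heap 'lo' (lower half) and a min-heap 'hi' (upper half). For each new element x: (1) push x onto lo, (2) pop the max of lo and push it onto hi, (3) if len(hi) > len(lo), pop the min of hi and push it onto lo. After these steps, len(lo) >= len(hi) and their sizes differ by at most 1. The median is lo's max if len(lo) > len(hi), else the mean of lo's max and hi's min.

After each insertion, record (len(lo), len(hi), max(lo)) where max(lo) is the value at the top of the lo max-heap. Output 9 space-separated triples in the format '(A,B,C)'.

Answer: (1,0,34) (1,1,13) (2,1,13) (2,2,13) (3,2,32) (3,3,32) (4,3,32) (4,4,26) (5,4,32)

Derivation:
Step 1: insert 34 -> lo=[34] hi=[] -> (len(lo)=1, len(hi)=0, max(lo)=34)
Step 2: insert 13 -> lo=[13] hi=[34] -> (len(lo)=1, len(hi)=1, max(lo)=13)
Step 3: insert 3 -> lo=[3, 13] hi=[34] -> (len(lo)=2, len(hi)=1, max(lo)=13)
Step 4: insert 32 -> lo=[3, 13] hi=[32, 34] -> (len(lo)=2, len(hi)=2, max(lo)=13)
Step 5: insert 36 -> lo=[3, 13, 32] hi=[34, 36] -> (len(lo)=3, len(hi)=2, max(lo)=32)
Step 6: insert 47 -> lo=[3, 13, 32] hi=[34, 36, 47] -> (len(lo)=3, len(hi)=3, max(lo)=32)
Step 7: insert 16 -> lo=[3, 13, 16, 32] hi=[34, 36, 47] -> (len(lo)=4, len(hi)=3, max(lo)=32)
Step 8: insert 26 -> lo=[3, 13, 16, 26] hi=[32, 34, 36, 47] -> (len(lo)=4, len(hi)=4, max(lo)=26)
Step 9: insert 40 -> lo=[3, 13, 16, 26, 32] hi=[34, 36, 40, 47] -> (len(lo)=5, len(hi)=4, max(lo)=32)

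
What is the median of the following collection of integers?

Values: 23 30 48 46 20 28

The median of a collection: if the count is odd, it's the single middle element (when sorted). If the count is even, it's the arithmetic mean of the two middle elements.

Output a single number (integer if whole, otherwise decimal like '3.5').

Step 1: insert 23 -> lo=[23] (size 1, max 23) hi=[] (size 0) -> median=23
Step 2: insert 30 -> lo=[23] (size 1, max 23) hi=[30] (size 1, min 30) -> median=26.5
Step 3: insert 48 -> lo=[23, 30] (size 2, max 30) hi=[48] (size 1, min 48) -> median=30
Step 4: insert 46 -> lo=[23, 30] (size 2, max 30) hi=[46, 48] (size 2, min 46) -> median=38
Step 5: insert 20 -> lo=[20, 23, 30] (size 3, max 30) hi=[46, 48] (size 2, min 46) -> median=30
Step 6: insert 28 -> lo=[20, 23, 28] (size 3, max 28) hi=[30, 46, 48] (size 3, min 30) -> median=29

Answer: 29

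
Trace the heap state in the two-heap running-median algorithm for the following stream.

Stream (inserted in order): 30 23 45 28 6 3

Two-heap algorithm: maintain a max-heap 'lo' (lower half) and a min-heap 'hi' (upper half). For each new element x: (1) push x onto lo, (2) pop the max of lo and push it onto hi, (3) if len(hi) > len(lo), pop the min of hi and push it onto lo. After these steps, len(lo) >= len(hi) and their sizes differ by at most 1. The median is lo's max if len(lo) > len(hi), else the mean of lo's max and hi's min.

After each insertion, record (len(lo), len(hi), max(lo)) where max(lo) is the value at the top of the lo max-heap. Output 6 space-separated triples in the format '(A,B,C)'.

Answer: (1,0,30) (1,1,23) (2,1,30) (2,2,28) (3,2,28) (3,3,23)

Derivation:
Step 1: insert 30 -> lo=[30] hi=[] -> (len(lo)=1, len(hi)=0, max(lo)=30)
Step 2: insert 23 -> lo=[23] hi=[30] -> (len(lo)=1, len(hi)=1, max(lo)=23)
Step 3: insert 45 -> lo=[23, 30] hi=[45] -> (len(lo)=2, len(hi)=1, max(lo)=30)
Step 4: insert 28 -> lo=[23, 28] hi=[30, 45] -> (len(lo)=2, len(hi)=2, max(lo)=28)
Step 5: insert 6 -> lo=[6, 23, 28] hi=[30, 45] -> (len(lo)=3, len(hi)=2, max(lo)=28)
Step 6: insert 3 -> lo=[3, 6, 23] hi=[28, 30, 45] -> (len(lo)=3, len(hi)=3, max(lo)=23)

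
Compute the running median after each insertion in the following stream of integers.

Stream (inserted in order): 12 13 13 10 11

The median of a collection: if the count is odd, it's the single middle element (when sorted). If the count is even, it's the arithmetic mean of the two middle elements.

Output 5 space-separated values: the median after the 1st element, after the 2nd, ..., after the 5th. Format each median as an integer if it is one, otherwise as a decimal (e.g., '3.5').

Step 1: insert 12 -> lo=[12] (size 1, max 12) hi=[] (size 0) -> median=12
Step 2: insert 13 -> lo=[12] (size 1, max 12) hi=[13] (size 1, min 13) -> median=12.5
Step 3: insert 13 -> lo=[12, 13] (size 2, max 13) hi=[13] (size 1, min 13) -> median=13
Step 4: insert 10 -> lo=[10, 12] (size 2, max 12) hi=[13, 13] (size 2, min 13) -> median=12.5
Step 5: insert 11 -> lo=[10, 11, 12] (size 3, max 12) hi=[13, 13] (size 2, min 13) -> median=12

Answer: 12 12.5 13 12.5 12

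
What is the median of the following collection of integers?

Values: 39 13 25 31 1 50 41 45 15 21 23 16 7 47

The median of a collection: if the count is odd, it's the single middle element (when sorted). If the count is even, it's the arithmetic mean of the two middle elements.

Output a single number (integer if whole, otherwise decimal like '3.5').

Answer: 24

Derivation:
Step 1: insert 39 -> lo=[39] (size 1, max 39) hi=[] (size 0) -> median=39
Step 2: insert 13 -> lo=[13] (size 1, max 13) hi=[39] (size 1, min 39) -> median=26
Step 3: insert 25 -> lo=[13, 25] (size 2, max 25) hi=[39] (size 1, min 39) -> median=25
Step 4: insert 31 -> lo=[13, 25] (size 2, max 25) hi=[31, 39] (size 2, min 31) -> median=28
Step 5: insert 1 -> lo=[1, 13, 25] (size 3, max 25) hi=[31, 39] (size 2, min 31) -> median=25
Step 6: insert 50 -> lo=[1, 13, 25] (size 3, max 25) hi=[31, 39, 50] (size 3, min 31) -> median=28
Step 7: insert 41 -> lo=[1, 13, 25, 31] (size 4, max 31) hi=[39, 41, 50] (size 3, min 39) -> median=31
Step 8: insert 45 -> lo=[1, 13, 25, 31] (size 4, max 31) hi=[39, 41, 45, 50] (size 4, min 39) -> median=35
Step 9: insert 15 -> lo=[1, 13, 15, 25, 31] (size 5, max 31) hi=[39, 41, 45, 50] (size 4, min 39) -> median=31
Step 10: insert 21 -> lo=[1, 13, 15, 21, 25] (size 5, max 25) hi=[31, 39, 41, 45, 50] (size 5, min 31) -> median=28
Step 11: insert 23 -> lo=[1, 13, 15, 21, 23, 25] (size 6, max 25) hi=[31, 39, 41, 45, 50] (size 5, min 31) -> median=25
Step 12: insert 16 -> lo=[1, 13, 15, 16, 21, 23] (size 6, max 23) hi=[25, 31, 39, 41, 45, 50] (size 6, min 25) -> median=24
Step 13: insert 7 -> lo=[1, 7, 13, 15, 16, 21, 23] (size 7, max 23) hi=[25, 31, 39, 41, 45, 50] (size 6, min 25) -> median=23
Step 14: insert 47 -> lo=[1, 7, 13, 15, 16, 21, 23] (size 7, max 23) hi=[25, 31, 39, 41, 45, 47, 50] (size 7, min 25) -> median=24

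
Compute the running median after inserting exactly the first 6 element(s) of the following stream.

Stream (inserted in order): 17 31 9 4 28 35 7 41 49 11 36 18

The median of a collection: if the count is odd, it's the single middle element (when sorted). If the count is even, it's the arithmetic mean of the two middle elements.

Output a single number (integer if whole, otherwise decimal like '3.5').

Answer: 22.5

Derivation:
Step 1: insert 17 -> lo=[17] (size 1, max 17) hi=[] (size 0) -> median=17
Step 2: insert 31 -> lo=[17] (size 1, max 17) hi=[31] (size 1, min 31) -> median=24
Step 3: insert 9 -> lo=[9, 17] (size 2, max 17) hi=[31] (size 1, min 31) -> median=17
Step 4: insert 4 -> lo=[4, 9] (size 2, max 9) hi=[17, 31] (size 2, min 17) -> median=13
Step 5: insert 28 -> lo=[4, 9, 17] (size 3, max 17) hi=[28, 31] (size 2, min 28) -> median=17
Step 6: insert 35 -> lo=[4, 9, 17] (size 3, max 17) hi=[28, 31, 35] (size 3, min 28) -> median=22.5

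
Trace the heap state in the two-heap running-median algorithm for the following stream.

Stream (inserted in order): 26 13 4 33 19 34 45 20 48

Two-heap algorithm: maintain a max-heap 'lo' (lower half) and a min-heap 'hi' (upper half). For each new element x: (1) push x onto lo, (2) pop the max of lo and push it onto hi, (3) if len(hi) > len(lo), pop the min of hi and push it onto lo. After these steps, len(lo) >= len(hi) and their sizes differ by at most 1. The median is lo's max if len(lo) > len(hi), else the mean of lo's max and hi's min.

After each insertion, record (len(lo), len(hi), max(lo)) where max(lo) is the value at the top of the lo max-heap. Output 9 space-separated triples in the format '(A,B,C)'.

Answer: (1,0,26) (1,1,13) (2,1,13) (2,2,13) (3,2,19) (3,3,19) (4,3,26) (4,4,20) (5,4,26)

Derivation:
Step 1: insert 26 -> lo=[26] hi=[] -> (len(lo)=1, len(hi)=0, max(lo)=26)
Step 2: insert 13 -> lo=[13] hi=[26] -> (len(lo)=1, len(hi)=1, max(lo)=13)
Step 3: insert 4 -> lo=[4, 13] hi=[26] -> (len(lo)=2, len(hi)=1, max(lo)=13)
Step 4: insert 33 -> lo=[4, 13] hi=[26, 33] -> (len(lo)=2, len(hi)=2, max(lo)=13)
Step 5: insert 19 -> lo=[4, 13, 19] hi=[26, 33] -> (len(lo)=3, len(hi)=2, max(lo)=19)
Step 6: insert 34 -> lo=[4, 13, 19] hi=[26, 33, 34] -> (len(lo)=3, len(hi)=3, max(lo)=19)
Step 7: insert 45 -> lo=[4, 13, 19, 26] hi=[33, 34, 45] -> (len(lo)=4, len(hi)=3, max(lo)=26)
Step 8: insert 20 -> lo=[4, 13, 19, 20] hi=[26, 33, 34, 45] -> (len(lo)=4, len(hi)=4, max(lo)=20)
Step 9: insert 48 -> lo=[4, 13, 19, 20, 26] hi=[33, 34, 45, 48] -> (len(lo)=5, len(hi)=4, max(lo)=26)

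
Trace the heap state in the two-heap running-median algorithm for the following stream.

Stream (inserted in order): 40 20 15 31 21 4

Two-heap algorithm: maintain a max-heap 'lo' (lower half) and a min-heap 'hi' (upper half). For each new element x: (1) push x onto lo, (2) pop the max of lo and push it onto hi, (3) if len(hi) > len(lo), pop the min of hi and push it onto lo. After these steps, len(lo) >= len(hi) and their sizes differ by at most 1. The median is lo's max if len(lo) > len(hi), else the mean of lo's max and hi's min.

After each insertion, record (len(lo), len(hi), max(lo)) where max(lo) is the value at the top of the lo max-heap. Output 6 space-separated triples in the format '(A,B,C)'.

Step 1: insert 40 -> lo=[40] hi=[] -> (len(lo)=1, len(hi)=0, max(lo)=40)
Step 2: insert 20 -> lo=[20] hi=[40] -> (len(lo)=1, len(hi)=1, max(lo)=20)
Step 3: insert 15 -> lo=[15, 20] hi=[40] -> (len(lo)=2, len(hi)=1, max(lo)=20)
Step 4: insert 31 -> lo=[15, 20] hi=[31, 40] -> (len(lo)=2, len(hi)=2, max(lo)=20)
Step 5: insert 21 -> lo=[15, 20, 21] hi=[31, 40] -> (len(lo)=3, len(hi)=2, max(lo)=21)
Step 6: insert 4 -> lo=[4, 15, 20] hi=[21, 31, 40] -> (len(lo)=3, len(hi)=3, max(lo)=20)

Answer: (1,0,40) (1,1,20) (2,1,20) (2,2,20) (3,2,21) (3,3,20)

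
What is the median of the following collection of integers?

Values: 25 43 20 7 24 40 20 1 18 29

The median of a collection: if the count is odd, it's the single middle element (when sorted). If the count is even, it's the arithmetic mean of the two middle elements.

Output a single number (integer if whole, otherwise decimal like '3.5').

Answer: 22

Derivation:
Step 1: insert 25 -> lo=[25] (size 1, max 25) hi=[] (size 0) -> median=25
Step 2: insert 43 -> lo=[25] (size 1, max 25) hi=[43] (size 1, min 43) -> median=34
Step 3: insert 20 -> lo=[20, 25] (size 2, max 25) hi=[43] (size 1, min 43) -> median=25
Step 4: insert 7 -> lo=[7, 20] (size 2, max 20) hi=[25, 43] (size 2, min 25) -> median=22.5
Step 5: insert 24 -> lo=[7, 20, 24] (size 3, max 24) hi=[25, 43] (size 2, min 25) -> median=24
Step 6: insert 40 -> lo=[7, 20, 24] (size 3, max 24) hi=[25, 40, 43] (size 3, min 25) -> median=24.5
Step 7: insert 20 -> lo=[7, 20, 20, 24] (size 4, max 24) hi=[25, 40, 43] (size 3, min 25) -> median=24
Step 8: insert 1 -> lo=[1, 7, 20, 20] (size 4, max 20) hi=[24, 25, 40, 43] (size 4, min 24) -> median=22
Step 9: insert 18 -> lo=[1, 7, 18, 20, 20] (size 5, max 20) hi=[24, 25, 40, 43] (size 4, min 24) -> median=20
Step 10: insert 29 -> lo=[1, 7, 18, 20, 20] (size 5, max 20) hi=[24, 25, 29, 40, 43] (size 5, min 24) -> median=22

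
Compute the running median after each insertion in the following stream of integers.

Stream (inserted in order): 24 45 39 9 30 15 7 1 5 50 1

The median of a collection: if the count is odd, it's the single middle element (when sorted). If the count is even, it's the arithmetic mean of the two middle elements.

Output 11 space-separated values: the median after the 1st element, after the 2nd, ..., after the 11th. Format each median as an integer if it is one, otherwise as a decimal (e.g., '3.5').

Answer: 24 34.5 39 31.5 30 27 24 19.5 15 19.5 15

Derivation:
Step 1: insert 24 -> lo=[24] (size 1, max 24) hi=[] (size 0) -> median=24
Step 2: insert 45 -> lo=[24] (size 1, max 24) hi=[45] (size 1, min 45) -> median=34.5
Step 3: insert 39 -> lo=[24, 39] (size 2, max 39) hi=[45] (size 1, min 45) -> median=39
Step 4: insert 9 -> lo=[9, 24] (size 2, max 24) hi=[39, 45] (size 2, min 39) -> median=31.5
Step 5: insert 30 -> lo=[9, 24, 30] (size 3, max 30) hi=[39, 45] (size 2, min 39) -> median=30
Step 6: insert 15 -> lo=[9, 15, 24] (size 3, max 24) hi=[30, 39, 45] (size 3, min 30) -> median=27
Step 7: insert 7 -> lo=[7, 9, 15, 24] (size 4, max 24) hi=[30, 39, 45] (size 3, min 30) -> median=24
Step 8: insert 1 -> lo=[1, 7, 9, 15] (size 4, max 15) hi=[24, 30, 39, 45] (size 4, min 24) -> median=19.5
Step 9: insert 5 -> lo=[1, 5, 7, 9, 15] (size 5, max 15) hi=[24, 30, 39, 45] (size 4, min 24) -> median=15
Step 10: insert 50 -> lo=[1, 5, 7, 9, 15] (size 5, max 15) hi=[24, 30, 39, 45, 50] (size 5, min 24) -> median=19.5
Step 11: insert 1 -> lo=[1, 1, 5, 7, 9, 15] (size 6, max 15) hi=[24, 30, 39, 45, 50] (size 5, min 24) -> median=15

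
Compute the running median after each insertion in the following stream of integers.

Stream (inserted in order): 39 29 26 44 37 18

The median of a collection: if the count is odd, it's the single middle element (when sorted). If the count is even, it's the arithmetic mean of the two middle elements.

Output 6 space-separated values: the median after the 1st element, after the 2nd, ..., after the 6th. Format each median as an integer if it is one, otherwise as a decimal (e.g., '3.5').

Answer: 39 34 29 34 37 33

Derivation:
Step 1: insert 39 -> lo=[39] (size 1, max 39) hi=[] (size 0) -> median=39
Step 2: insert 29 -> lo=[29] (size 1, max 29) hi=[39] (size 1, min 39) -> median=34
Step 3: insert 26 -> lo=[26, 29] (size 2, max 29) hi=[39] (size 1, min 39) -> median=29
Step 4: insert 44 -> lo=[26, 29] (size 2, max 29) hi=[39, 44] (size 2, min 39) -> median=34
Step 5: insert 37 -> lo=[26, 29, 37] (size 3, max 37) hi=[39, 44] (size 2, min 39) -> median=37
Step 6: insert 18 -> lo=[18, 26, 29] (size 3, max 29) hi=[37, 39, 44] (size 3, min 37) -> median=33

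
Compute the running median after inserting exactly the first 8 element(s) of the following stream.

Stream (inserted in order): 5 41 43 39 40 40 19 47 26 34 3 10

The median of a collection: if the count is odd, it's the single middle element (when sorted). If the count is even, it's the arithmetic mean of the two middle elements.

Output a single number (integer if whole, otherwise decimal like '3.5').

Step 1: insert 5 -> lo=[5] (size 1, max 5) hi=[] (size 0) -> median=5
Step 2: insert 41 -> lo=[5] (size 1, max 5) hi=[41] (size 1, min 41) -> median=23
Step 3: insert 43 -> lo=[5, 41] (size 2, max 41) hi=[43] (size 1, min 43) -> median=41
Step 4: insert 39 -> lo=[5, 39] (size 2, max 39) hi=[41, 43] (size 2, min 41) -> median=40
Step 5: insert 40 -> lo=[5, 39, 40] (size 3, max 40) hi=[41, 43] (size 2, min 41) -> median=40
Step 6: insert 40 -> lo=[5, 39, 40] (size 3, max 40) hi=[40, 41, 43] (size 3, min 40) -> median=40
Step 7: insert 19 -> lo=[5, 19, 39, 40] (size 4, max 40) hi=[40, 41, 43] (size 3, min 40) -> median=40
Step 8: insert 47 -> lo=[5, 19, 39, 40] (size 4, max 40) hi=[40, 41, 43, 47] (size 4, min 40) -> median=40

Answer: 40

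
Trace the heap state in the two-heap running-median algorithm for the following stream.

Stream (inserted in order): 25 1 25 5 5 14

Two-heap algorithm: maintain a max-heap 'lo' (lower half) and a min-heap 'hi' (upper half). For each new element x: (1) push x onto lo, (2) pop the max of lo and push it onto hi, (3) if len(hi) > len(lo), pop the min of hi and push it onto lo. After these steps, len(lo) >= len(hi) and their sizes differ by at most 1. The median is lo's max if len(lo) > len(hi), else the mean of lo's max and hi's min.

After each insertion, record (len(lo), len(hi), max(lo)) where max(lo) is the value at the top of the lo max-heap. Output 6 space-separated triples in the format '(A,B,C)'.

Step 1: insert 25 -> lo=[25] hi=[] -> (len(lo)=1, len(hi)=0, max(lo)=25)
Step 2: insert 1 -> lo=[1] hi=[25] -> (len(lo)=1, len(hi)=1, max(lo)=1)
Step 3: insert 25 -> lo=[1, 25] hi=[25] -> (len(lo)=2, len(hi)=1, max(lo)=25)
Step 4: insert 5 -> lo=[1, 5] hi=[25, 25] -> (len(lo)=2, len(hi)=2, max(lo)=5)
Step 5: insert 5 -> lo=[1, 5, 5] hi=[25, 25] -> (len(lo)=3, len(hi)=2, max(lo)=5)
Step 6: insert 14 -> lo=[1, 5, 5] hi=[14, 25, 25] -> (len(lo)=3, len(hi)=3, max(lo)=5)

Answer: (1,0,25) (1,1,1) (2,1,25) (2,2,5) (3,2,5) (3,3,5)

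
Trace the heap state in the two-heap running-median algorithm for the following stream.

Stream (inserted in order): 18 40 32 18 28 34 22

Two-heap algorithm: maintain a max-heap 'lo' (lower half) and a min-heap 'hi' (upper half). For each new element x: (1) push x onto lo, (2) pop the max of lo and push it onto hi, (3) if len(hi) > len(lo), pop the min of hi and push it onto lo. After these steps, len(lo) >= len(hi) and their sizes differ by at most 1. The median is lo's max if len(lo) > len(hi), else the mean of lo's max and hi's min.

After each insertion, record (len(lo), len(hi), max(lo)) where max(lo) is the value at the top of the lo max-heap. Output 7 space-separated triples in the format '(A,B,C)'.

Step 1: insert 18 -> lo=[18] hi=[] -> (len(lo)=1, len(hi)=0, max(lo)=18)
Step 2: insert 40 -> lo=[18] hi=[40] -> (len(lo)=1, len(hi)=1, max(lo)=18)
Step 3: insert 32 -> lo=[18, 32] hi=[40] -> (len(lo)=2, len(hi)=1, max(lo)=32)
Step 4: insert 18 -> lo=[18, 18] hi=[32, 40] -> (len(lo)=2, len(hi)=2, max(lo)=18)
Step 5: insert 28 -> lo=[18, 18, 28] hi=[32, 40] -> (len(lo)=3, len(hi)=2, max(lo)=28)
Step 6: insert 34 -> lo=[18, 18, 28] hi=[32, 34, 40] -> (len(lo)=3, len(hi)=3, max(lo)=28)
Step 7: insert 22 -> lo=[18, 18, 22, 28] hi=[32, 34, 40] -> (len(lo)=4, len(hi)=3, max(lo)=28)

Answer: (1,0,18) (1,1,18) (2,1,32) (2,2,18) (3,2,28) (3,3,28) (4,3,28)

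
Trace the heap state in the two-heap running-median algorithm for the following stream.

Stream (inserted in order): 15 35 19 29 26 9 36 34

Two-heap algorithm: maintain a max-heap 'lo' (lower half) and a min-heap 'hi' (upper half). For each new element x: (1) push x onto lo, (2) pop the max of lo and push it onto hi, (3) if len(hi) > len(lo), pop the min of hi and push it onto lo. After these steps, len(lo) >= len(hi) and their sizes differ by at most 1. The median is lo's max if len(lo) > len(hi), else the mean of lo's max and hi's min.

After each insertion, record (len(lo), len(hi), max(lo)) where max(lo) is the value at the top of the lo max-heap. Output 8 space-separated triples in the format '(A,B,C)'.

Answer: (1,0,15) (1,1,15) (2,1,19) (2,2,19) (3,2,26) (3,3,19) (4,3,26) (4,4,26)

Derivation:
Step 1: insert 15 -> lo=[15] hi=[] -> (len(lo)=1, len(hi)=0, max(lo)=15)
Step 2: insert 35 -> lo=[15] hi=[35] -> (len(lo)=1, len(hi)=1, max(lo)=15)
Step 3: insert 19 -> lo=[15, 19] hi=[35] -> (len(lo)=2, len(hi)=1, max(lo)=19)
Step 4: insert 29 -> lo=[15, 19] hi=[29, 35] -> (len(lo)=2, len(hi)=2, max(lo)=19)
Step 5: insert 26 -> lo=[15, 19, 26] hi=[29, 35] -> (len(lo)=3, len(hi)=2, max(lo)=26)
Step 6: insert 9 -> lo=[9, 15, 19] hi=[26, 29, 35] -> (len(lo)=3, len(hi)=3, max(lo)=19)
Step 7: insert 36 -> lo=[9, 15, 19, 26] hi=[29, 35, 36] -> (len(lo)=4, len(hi)=3, max(lo)=26)
Step 8: insert 34 -> lo=[9, 15, 19, 26] hi=[29, 34, 35, 36] -> (len(lo)=4, len(hi)=4, max(lo)=26)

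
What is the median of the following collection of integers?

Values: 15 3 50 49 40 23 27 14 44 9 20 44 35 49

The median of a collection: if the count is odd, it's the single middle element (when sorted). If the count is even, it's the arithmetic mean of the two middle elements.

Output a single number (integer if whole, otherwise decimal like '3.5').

Answer: 31

Derivation:
Step 1: insert 15 -> lo=[15] (size 1, max 15) hi=[] (size 0) -> median=15
Step 2: insert 3 -> lo=[3] (size 1, max 3) hi=[15] (size 1, min 15) -> median=9
Step 3: insert 50 -> lo=[3, 15] (size 2, max 15) hi=[50] (size 1, min 50) -> median=15
Step 4: insert 49 -> lo=[3, 15] (size 2, max 15) hi=[49, 50] (size 2, min 49) -> median=32
Step 5: insert 40 -> lo=[3, 15, 40] (size 3, max 40) hi=[49, 50] (size 2, min 49) -> median=40
Step 6: insert 23 -> lo=[3, 15, 23] (size 3, max 23) hi=[40, 49, 50] (size 3, min 40) -> median=31.5
Step 7: insert 27 -> lo=[3, 15, 23, 27] (size 4, max 27) hi=[40, 49, 50] (size 3, min 40) -> median=27
Step 8: insert 14 -> lo=[3, 14, 15, 23] (size 4, max 23) hi=[27, 40, 49, 50] (size 4, min 27) -> median=25
Step 9: insert 44 -> lo=[3, 14, 15, 23, 27] (size 5, max 27) hi=[40, 44, 49, 50] (size 4, min 40) -> median=27
Step 10: insert 9 -> lo=[3, 9, 14, 15, 23] (size 5, max 23) hi=[27, 40, 44, 49, 50] (size 5, min 27) -> median=25
Step 11: insert 20 -> lo=[3, 9, 14, 15, 20, 23] (size 6, max 23) hi=[27, 40, 44, 49, 50] (size 5, min 27) -> median=23
Step 12: insert 44 -> lo=[3, 9, 14, 15, 20, 23] (size 6, max 23) hi=[27, 40, 44, 44, 49, 50] (size 6, min 27) -> median=25
Step 13: insert 35 -> lo=[3, 9, 14, 15, 20, 23, 27] (size 7, max 27) hi=[35, 40, 44, 44, 49, 50] (size 6, min 35) -> median=27
Step 14: insert 49 -> lo=[3, 9, 14, 15, 20, 23, 27] (size 7, max 27) hi=[35, 40, 44, 44, 49, 49, 50] (size 7, min 35) -> median=31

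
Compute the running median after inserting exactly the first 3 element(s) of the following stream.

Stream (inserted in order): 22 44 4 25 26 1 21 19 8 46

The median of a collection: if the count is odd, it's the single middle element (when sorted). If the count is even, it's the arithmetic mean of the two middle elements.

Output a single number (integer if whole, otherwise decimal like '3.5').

Answer: 22

Derivation:
Step 1: insert 22 -> lo=[22] (size 1, max 22) hi=[] (size 0) -> median=22
Step 2: insert 44 -> lo=[22] (size 1, max 22) hi=[44] (size 1, min 44) -> median=33
Step 3: insert 4 -> lo=[4, 22] (size 2, max 22) hi=[44] (size 1, min 44) -> median=22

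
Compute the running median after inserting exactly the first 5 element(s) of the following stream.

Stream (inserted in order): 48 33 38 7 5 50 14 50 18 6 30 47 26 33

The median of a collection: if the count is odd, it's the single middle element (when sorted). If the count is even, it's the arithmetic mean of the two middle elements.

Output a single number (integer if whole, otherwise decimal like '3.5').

Answer: 33

Derivation:
Step 1: insert 48 -> lo=[48] (size 1, max 48) hi=[] (size 0) -> median=48
Step 2: insert 33 -> lo=[33] (size 1, max 33) hi=[48] (size 1, min 48) -> median=40.5
Step 3: insert 38 -> lo=[33, 38] (size 2, max 38) hi=[48] (size 1, min 48) -> median=38
Step 4: insert 7 -> lo=[7, 33] (size 2, max 33) hi=[38, 48] (size 2, min 38) -> median=35.5
Step 5: insert 5 -> lo=[5, 7, 33] (size 3, max 33) hi=[38, 48] (size 2, min 38) -> median=33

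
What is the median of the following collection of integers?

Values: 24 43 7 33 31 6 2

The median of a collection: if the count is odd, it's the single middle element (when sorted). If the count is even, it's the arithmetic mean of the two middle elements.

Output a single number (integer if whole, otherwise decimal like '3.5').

Step 1: insert 24 -> lo=[24] (size 1, max 24) hi=[] (size 0) -> median=24
Step 2: insert 43 -> lo=[24] (size 1, max 24) hi=[43] (size 1, min 43) -> median=33.5
Step 3: insert 7 -> lo=[7, 24] (size 2, max 24) hi=[43] (size 1, min 43) -> median=24
Step 4: insert 33 -> lo=[7, 24] (size 2, max 24) hi=[33, 43] (size 2, min 33) -> median=28.5
Step 5: insert 31 -> lo=[7, 24, 31] (size 3, max 31) hi=[33, 43] (size 2, min 33) -> median=31
Step 6: insert 6 -> lo=[6, 7, 24] (size 3, max 24) hi=[31, 33, 43] (size 3, min 31) -> median=27.5
Step 7: insert 2 -> lo=[2, 6, 7, 24] (size 4, max 24) hi=[31, 33, 43] (size 3, min 31) -> median=24

Answer: 24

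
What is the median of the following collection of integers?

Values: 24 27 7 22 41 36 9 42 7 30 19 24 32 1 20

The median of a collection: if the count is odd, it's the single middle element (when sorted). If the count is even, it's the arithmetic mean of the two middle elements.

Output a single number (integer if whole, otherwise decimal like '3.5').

Answer: 24

Derivation:
Step 1: insert 24 -> lo=[24] (size 1, max 24) hi=[] (size 0) -> median=24
Step 2: insert 27 -> lo=[24] (size 1, max 24) hi=[27] (size 1, min 27) -> median=25.5
Step 3: insert 7 -> lo=[7, 24] (size 2, max 24) hi=[27] (size 1, min 27) -> median=24
Step 4: insert 22 -> lo=[7, 22] (size 2, max 22) hi=[24, 27] (size 2, min 24) -> median=23
Step 5: insert 41 -> lo=[7, 22, 24] (size 3, max 24) hi=[27, 41] (size 2, min 27) -> median=24
Step 6: insert 36 -> lo=[7, 22, 24] (size 3, max 24) hi=[27, 36, 41] (size 3, min 27) -> median=25.5
Step 7: insert 9 -> lo=[7, 9, 22, 24] (size 4, max 24) hi=[27, 36, 41] (size 3, min 27) -> median=24
Step 8: insert 42 -> lo=[7, 9, 22, 24] (size 4, max 24) hi=[27, 36, 41, 42] (size 4, min 27) -> median=25.5
Step 9: insert 7 -> lo=[7, 7, 9, 22, 24] (size 5, max 24) hi=[27, 36, 41, 42] (size 4, min 27) -> median=24
Step 10: insert 30 -> lo=[7, 7, 9, 22, 24] (size 5, max 24) hi=[27, 30, 36, 41, 42] (size 5, min 27) -> median=25.5
Step 11: insert 19 -> lo=[7, 7, 9, 19, 22, 24] (size 6, max 24) hi=[27, 30, 36, 41, 42] (size 5, min 27) -> median=24
Step 12: insert 24 -> lo=[7, 7, 9, 19, 22, 24] (size 6, max 24) hi=[24, 27, 30, 36, 41, 42] (size 6, min 24) -> median=24
Step 13: insert 32 -> lo=[7, 7, 9, 19, 22, 24, 24] (size 7, max 24) hi=[27, 30, 32, 36, 41, 42] (size 6, min 27) -> median=24
Step 14: insert 1 -> lo=[1, 7, 7, 9, 19, 22, 24] (size 7, max 24) hi=[24, 27, 30, 32, 36, 41, 42] (size 7, min 24) -> median=24
Step 15: insert 20 -> lo=[1, 7, 7, 9, 19, 20, 22, 24] (size 8, max 24) hi=[24, 27, 30, 32, 36, 41, 42] (size 7, min 24) -> median=24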